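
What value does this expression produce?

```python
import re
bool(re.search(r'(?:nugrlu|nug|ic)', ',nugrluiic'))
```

True

`search` walks the string left to right and returns the first match it finds.
The match spans [1:7] → 'nugrlu'.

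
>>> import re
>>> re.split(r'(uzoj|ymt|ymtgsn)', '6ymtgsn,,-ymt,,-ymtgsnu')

['6', 'ymt', 'gsn,,-', 'ymt', ',,-', 'ymt', 'gsnu']

Alternation tries branches left to right and keeps the first one that lets the overall match succeed at that position.
With a capturing group present, the delimiter's captured portion is kept in the result list.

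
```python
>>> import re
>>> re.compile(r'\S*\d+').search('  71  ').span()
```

This matches zero or more of a non-whitespace character; then one or more of a digit.
`re.search` scans for the first position where the pattern succeeds.
The match spans [2:4] → '71'.

(2, 4)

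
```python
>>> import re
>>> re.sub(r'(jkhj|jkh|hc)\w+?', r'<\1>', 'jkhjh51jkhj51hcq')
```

The regex engine tests alternatives in the order written; an earlier branch that matches wins even if a later one would match more.
Matches: at [0:5] → 'jkhjh'; at [7:12] → 'jkhj5'; at [13:16] → 'hcq'.
The replacement refers to a captured group, so each match is rewritten using its own captured text.

'<jkhj>51<jkhj>1<hc>'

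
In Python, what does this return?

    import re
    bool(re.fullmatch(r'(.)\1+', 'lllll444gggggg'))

The backreference `\1` re-matches whatever the first group consumed, character for character.
`re.fullmatch` is like wrapping the pattern in `^…$` (in single-line mode).
Here there's no way to consume every character, so the call returns None, and `bool(None)` is False.

False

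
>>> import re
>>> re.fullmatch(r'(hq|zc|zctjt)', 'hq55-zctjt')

`fullmatch` succeeds only if the pattern covers the string from start to end.
Here the pattern can't cover the whole string, so the call returns None.

None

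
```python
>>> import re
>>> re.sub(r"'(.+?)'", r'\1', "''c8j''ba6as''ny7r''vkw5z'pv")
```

A `+?`/`*?`/`{m,n}?` starts at its minimum and grows only as far as needed for what follows to match.
Each match is replaced using the text its own group 1 captured.

"'c8jba6asny7rvkw5zpv"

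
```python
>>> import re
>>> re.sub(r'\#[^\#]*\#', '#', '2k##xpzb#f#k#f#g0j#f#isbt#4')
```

'2k#xpzb#k#g0j#isbt#4'

Matches: at [2:4] → '##'; at [8:11] → '#f#'; at [12:15] → '#f#'; at [18:21] → '#f#'.
`sub` substitutes '#' at each match site.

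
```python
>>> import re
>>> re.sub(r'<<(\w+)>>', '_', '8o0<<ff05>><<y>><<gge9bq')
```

'8o0__<<gge9bq'

Matches: at [3:11] → '<<ff05>>'; at [11:16] → '<<y>>'.
Each match is replaced by '_'.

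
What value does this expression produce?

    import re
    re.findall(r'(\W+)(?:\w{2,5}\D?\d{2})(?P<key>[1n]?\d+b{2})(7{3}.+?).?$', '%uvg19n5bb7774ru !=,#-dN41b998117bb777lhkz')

This matches one or more of a non-word character (captured); then 2 to 5 of a word character, then optionally a non-digit, then exactly 2 of a digit (non-capturing group); then optionally one of [1n], then one or more of a digit, then exactly 2 of the literal 'b' (captured as 'key'); then exactly 3 of the literal '7', then one or more of any character (lazy) (captured); then optionally any character; then anchored at the end.
With the lazy modifier that quantifier settles for the fewest repetitions that let the rest of the pattern succeed (the atoms after it are unaffected and can still be greedy).
Matches: at [0:42] match '%uvg19n5bb7774ru !=,#-dN41b998117bb777lhkz', groups = ('%', 'n5bb', '7774ru !=,#-dN41b998117bb777lhk').
Multiple groups make `findall` return tuples — one 3-tuple for the one match.

[('%', 'n5bb', '7774ru !=,#-dN41b998117bb777lhk')]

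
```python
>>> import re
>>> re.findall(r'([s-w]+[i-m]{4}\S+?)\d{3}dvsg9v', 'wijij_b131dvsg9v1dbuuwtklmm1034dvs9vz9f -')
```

['wijij_b']

The pattern matches one or more of a character in [s-w], then exactly 4 of a character in [i-m], then one or more of a non-whitespace character (lazy) (captured); then exactly 3 of a digit; then the literal 'dvs', then the literal 'g9v'.
Scanning left to right: at [0:16] match 'wijij_b131dvsg9v', group 1 = 'wijij_b'.
One capturing group, so `findall` returns just the captured substring from the one match — 1 in all.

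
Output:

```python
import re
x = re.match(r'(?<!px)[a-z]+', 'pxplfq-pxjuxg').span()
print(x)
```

`match` is anchored at position 0; if the pattern doesn't fit there, it returns None.
The match spans [0:6] → 'pxplfq'.

(0, 6)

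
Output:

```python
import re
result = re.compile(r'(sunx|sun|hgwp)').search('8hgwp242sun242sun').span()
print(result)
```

The match spans [1:5] → 'hgwp'.

(1, 5)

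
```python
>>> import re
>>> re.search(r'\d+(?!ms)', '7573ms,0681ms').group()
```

The negative lookahead/lookbehind blocks any match where the forbidden context is present.
The match spans [0:3] → '757'.

'757'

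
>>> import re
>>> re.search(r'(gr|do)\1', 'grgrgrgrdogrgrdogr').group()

'grgr'

A backreference is literal: `\1` must see the identical characters the first group matched.
The match spans [0:4] → 'grgr'.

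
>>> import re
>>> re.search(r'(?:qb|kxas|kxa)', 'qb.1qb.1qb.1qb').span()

(0, 2)

`search` walks the string left to right and returns the first match it finds.
The match spans [0:2] → 'qb'.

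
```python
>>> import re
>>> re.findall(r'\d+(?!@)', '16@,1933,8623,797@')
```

The negative lookaround is zero-width — it rules out positions where the adjacent text would match, without consuming anything.
`findall` yields the raw match text (4 of them) because the pattern has no groups.

['1', '1933', '8623', '79']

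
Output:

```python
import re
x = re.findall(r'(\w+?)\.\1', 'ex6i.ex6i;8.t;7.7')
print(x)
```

`\1` is not a pattern — it's the concrete string captured by group 1, re-applied verbatim.
`findall` collects group 1 from each match (2 total).

['ex6i', '7']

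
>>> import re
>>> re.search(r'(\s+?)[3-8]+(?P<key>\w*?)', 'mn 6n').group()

Pattern: one or more of whitespace (lazy) (captured); then one or more of a character in [3-8]; then zero or more of a word character (lazy) (captured as 'key').
Lazy quantifiers expand one character at a time until the remainder of the pattern can match.
`search` walks the string left to right and returns the first match it finds.
The match spans [2:4] → ' 6'.
Captured: group 1 = ' ', group 2 = ''.

' 6'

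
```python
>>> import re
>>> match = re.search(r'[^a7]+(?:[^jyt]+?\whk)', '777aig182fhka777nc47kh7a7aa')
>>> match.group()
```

Pattern: one or more of any character except [a7]; then one or more of any character except [jyt] (lazy), then a word character, then the literal 'hk' (non-capturing group).
`re.search` scans for the first position where the pattern succeeds.
The match spans [4:12] → 'ig182fhk'.

'ig182fhk'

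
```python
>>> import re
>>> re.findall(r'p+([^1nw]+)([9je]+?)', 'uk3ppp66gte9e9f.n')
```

[('66gte9e', '9')]

Pattern: one or more of a literal 'p'; then one or more of any character except [1nw] (captured); then one or more of one of [9je] (lazy) (captured).
Walking the string: at [3:14] match 'ppp66gte9e9', groups = ('66gte9e', '9').
2 groups means the one result is a tuple of 2 captured strings — 1 here.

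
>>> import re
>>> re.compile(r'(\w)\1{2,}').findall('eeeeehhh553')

['e', 'h']

The backreference `\1` re-matches whatever the first group consumed, character for character.
Matches: at [0:5] match 'eeeee', group 1 = 'e'; at [5:8] match 'hhh', group 1 = 'h'.
Because there's exactly one group, `findall` drops the full match and keeps group 1 from each hit.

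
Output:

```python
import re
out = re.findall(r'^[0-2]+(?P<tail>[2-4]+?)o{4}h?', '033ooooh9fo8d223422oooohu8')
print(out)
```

The pattern matches anchored at the start of the string; then one or more of a character in [0-2]; then one or more of a character in [2-4] (lazy) (captured as 'tail'); then exactly 4 of the literal 'o', then optionally the literal 'h'.
Walking the string: at [0:8] match '033ooooh', group 1 = '33'.
Because there's exactly one group, `findall` drops the full match and keeps group 1 from the one hit.

['33']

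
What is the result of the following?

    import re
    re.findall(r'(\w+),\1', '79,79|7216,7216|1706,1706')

['79', '7216', '1706']

The backreference `\1` re-matches whatever the first group consumed, character for character.
`findall` collects group 1 from each match (3 total).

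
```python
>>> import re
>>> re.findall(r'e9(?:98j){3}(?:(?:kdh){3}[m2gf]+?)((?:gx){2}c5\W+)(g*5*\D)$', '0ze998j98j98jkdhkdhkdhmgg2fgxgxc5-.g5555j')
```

This matches the literal 'e9', then the literal '98j' repeated 3 times; then the literal 'kdh' repeated 3 times, then one or more of one of [m2gf] (lazy) (non-capturing group); then the literal 'gx' repeated 2 times, then the literal 'c5', then one or more of a non-word character (captured); then zero or more of the literal 'g', then zero or more of the literal '5', then a non-digit (captured); then anchored at the end.
Matches: at [2:41] match 'e998j98j98jkdhkdhkdhmgg2fgxgxc5-.g5555j', groups = ('gxgxc5-.', 'g5555j').
`findall` packs the 2 group values into a tuple for every match.

[('gxgxc5-.', 'g5555j')]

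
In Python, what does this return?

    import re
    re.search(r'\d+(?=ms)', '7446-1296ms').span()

(5, 9)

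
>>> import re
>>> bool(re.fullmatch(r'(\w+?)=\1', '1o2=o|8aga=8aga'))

False

`re.fullmatch` is like wrapping the pattern in `^…$` (in single-line mode).
Here the string isn't matched end-to-end, so the call returns None, and `bool(None)` is False.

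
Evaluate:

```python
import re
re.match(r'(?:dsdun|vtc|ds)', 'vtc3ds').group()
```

With `match`, the pattern is implicitly anchored at the beginning.
The match spans [0:3] → 'vtc'.

'vtc'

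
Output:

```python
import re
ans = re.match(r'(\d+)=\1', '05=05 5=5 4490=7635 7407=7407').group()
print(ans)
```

05=05

With `match`, the pattern is implicitly anchored at the beginning.
The match spans [0:5] → '05=05'.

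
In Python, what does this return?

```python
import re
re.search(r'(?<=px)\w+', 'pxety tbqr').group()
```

'ety'

The `(?=…)`/`(?<=…)` assertion just peeks at neighbouring text; it doesn't advance the match position.
`re.search` tries every starting position until one works.
The match spans [2:5] → 'ety'.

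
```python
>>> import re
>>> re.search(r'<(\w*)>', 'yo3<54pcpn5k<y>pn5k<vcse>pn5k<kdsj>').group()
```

The match spans [12:15] → '<y>'.

'<y>'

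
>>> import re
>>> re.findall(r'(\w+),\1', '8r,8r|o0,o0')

['8r', 'o0']

`\1` is not a pattern — it's the concrete string captured by group 1, re-applied verbatim.
Walking the string: at [0:5] match '8r,8r', group 1 = '8r'; at [6:11] match 'o0,o0', group 1 = 'o0'.
`findall` collects group 1 from each match (2 total).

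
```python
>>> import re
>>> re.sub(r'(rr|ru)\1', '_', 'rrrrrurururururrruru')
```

After group 1 captures some text, `\1` only succeeds where that same text appears again.
`sub` substitutes '_' at each match site.

'___rurr_'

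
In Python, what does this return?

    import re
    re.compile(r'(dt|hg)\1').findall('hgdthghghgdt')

`\1` is not a pattern — it's the concrete string captured by group 1, re-applied verbatim.
Scanning left to right: at [4:8] match 'hghg', group 1 = 'hg'.
Because there's exactly one group, `findall` drops the full match and keeps group 1 from the one hit.

['hg']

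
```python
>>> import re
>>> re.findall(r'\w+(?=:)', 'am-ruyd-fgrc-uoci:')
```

The positive lookaround only admits positions where the adjacent text matches; those characters stay outside the span.
Walking the string: at [13:17] → 'uoci'.
Since nothing is captured, `findall` lists the 1 matched substring directly.

['uoci']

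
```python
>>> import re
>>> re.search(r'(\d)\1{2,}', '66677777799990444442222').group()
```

'666'

The backreference `\1` re-matches whatever the first group consumed, character for character.
`search` walks the string left to right and returns the first match it finds.
The match spans [0:3] → '666'.
Captured: group 1 = '6'.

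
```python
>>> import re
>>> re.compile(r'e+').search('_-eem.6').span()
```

The pattern matches one or more of a literal 'e'.
`search` walks the string left to right and returns the first match it finds.
The match spans [2:4] → 'ee'.

(2, 4)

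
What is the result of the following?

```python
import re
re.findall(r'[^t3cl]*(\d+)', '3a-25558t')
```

['3', '8']

The pattern matches zero or more of any character except [t3cl]; then one or more of a digit (captured).
Scanning left to right: at [0:1] match '3', group 1 = '3'; at [1:8] match 'a-25558', group 1 = '8'.
`findall` collects group 1 from each match (2 total).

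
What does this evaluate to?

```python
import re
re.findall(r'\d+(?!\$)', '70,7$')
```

['70']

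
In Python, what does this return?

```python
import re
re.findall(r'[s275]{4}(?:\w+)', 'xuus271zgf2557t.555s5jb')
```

['2557t', '555s5jb']

The pattern matches exactly 4 of one of [s275]; then one or more of a word character (non-capturing group).
Scanning left to right: at [10:15] → '2557t'; at [16:23] → '555s5jb'.
Since nothing is captured, `findall` lists the 2 matched substrings directly.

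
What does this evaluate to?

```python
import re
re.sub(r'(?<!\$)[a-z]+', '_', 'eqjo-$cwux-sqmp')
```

`(?!…)`/`(?<!…)` only lets a position through if the neighbouring text does NOT match; no characters are consumed.
`sub` substitutes '_' at each match site.

'_-$c_-_'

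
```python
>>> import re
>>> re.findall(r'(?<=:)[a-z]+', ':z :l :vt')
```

The positive lookaround only admits positions where the adjacent text matches; those characters stay outside the span.
Walking the string: at [1:2] → 'z'; at [4:5] → 'l'; at [7:9] → 'vt'.
With no groups in the pattern, `findall` gives back each whole match — 3 here.

['z', 'l', 'vt']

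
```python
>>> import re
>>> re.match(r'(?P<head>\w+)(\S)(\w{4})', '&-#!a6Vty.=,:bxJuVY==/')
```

With `match`, the pattern is implicitly anchored at the beginning.
Here position 0 doesn't satisfy it, so the call returns None.

None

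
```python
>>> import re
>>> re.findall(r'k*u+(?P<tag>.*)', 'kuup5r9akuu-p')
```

['p5r9akuu-p']

Because there's exactly one group, `findall` drops the full match and keeps group 1 from the one hit.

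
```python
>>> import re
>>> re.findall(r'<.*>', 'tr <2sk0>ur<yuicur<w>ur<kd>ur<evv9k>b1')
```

['<2sk0>ur<yuicur<w>ur<kd>ur<evv9k>']

No capturing groups, so `findall` returns the 1 full match string.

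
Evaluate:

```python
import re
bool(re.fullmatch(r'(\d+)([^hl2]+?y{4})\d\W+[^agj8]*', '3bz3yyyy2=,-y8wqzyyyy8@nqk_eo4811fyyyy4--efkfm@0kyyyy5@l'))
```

False

`re.fullmatch` is like wrapping the pattern in `^…$` (in single-line mode).
Here there's no way to consume every character, so the call returns None, and `bool(None)` is False.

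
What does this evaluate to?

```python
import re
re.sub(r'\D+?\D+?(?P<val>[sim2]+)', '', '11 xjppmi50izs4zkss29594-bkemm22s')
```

'115049594'

The pattern matches one or more of a non-digit (lazy), then one or more of a non-digit (lazy); then one or more of one of [sim2] (captured as 'val').
Every occurrence is swapped for ''.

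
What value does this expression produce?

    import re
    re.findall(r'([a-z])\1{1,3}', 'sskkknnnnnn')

['s', 'k', 'n', 'n']

The backreference `\1` re-matches whatever the first group consumed, character for character.
Walking the string: at [0:2] match 'ss', group 1 = 's'; at [2:5] match 'kkk', group 1 = 'k'; at [5:9] match 'nnnn', group 1 = 'n'; at [9:11] match 'nn', group 1 = 'n'.
Because there's exactly one group, `findall` drops the full match and keeps group 1 from each hit.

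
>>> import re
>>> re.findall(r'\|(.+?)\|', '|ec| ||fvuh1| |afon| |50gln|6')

['ec', '|fvuh1', 'afon', '50gln']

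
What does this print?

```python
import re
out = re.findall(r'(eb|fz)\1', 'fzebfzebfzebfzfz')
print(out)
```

The backreference `\1` re-matches whatever the first group consumed, character for character.
Matches: at [12:16] match 'fzfz', group 1 = 'fz'.
`findall` collects group 1 from the one match (1 total).

['fz']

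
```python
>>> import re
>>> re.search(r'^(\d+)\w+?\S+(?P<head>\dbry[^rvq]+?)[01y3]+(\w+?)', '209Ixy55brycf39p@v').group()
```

'209Ixy55brycf39'

Lazy quantifiers expand one character at a time until the remainder of the pattern can match.
The match spans [0:15] → '209Ixy55brycf39'.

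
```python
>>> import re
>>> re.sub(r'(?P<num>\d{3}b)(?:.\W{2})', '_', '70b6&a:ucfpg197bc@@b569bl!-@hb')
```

'70b6&a:ucfpg_b_@hb'

Pattern: exactly 3 of a digit, then the literal 'b' (captured as 'num'); then any character, then exactly 2 of a non-word character (non-capturing group).
Matches: at [12:19] → '197bc@@'; at [20:27] → '569bl!-'.
Every occurrence is swapped for '_'.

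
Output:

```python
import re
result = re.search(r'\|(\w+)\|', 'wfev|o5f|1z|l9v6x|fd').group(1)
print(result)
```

The match spans [4:9] → '|o5f|'.
Captured: group 1 = 'o5f'.

o5f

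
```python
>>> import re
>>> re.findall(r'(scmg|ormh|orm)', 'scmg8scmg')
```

Walking the string: at [0:4] match 'scmg', group 1 = 'scmg'; at [5:9] match 'scmg', group 1 = 'scmg'.
Because there's exactly one group, `findall` drops the full match and keeps group 1 from each hit.

['scmg', 'scmg']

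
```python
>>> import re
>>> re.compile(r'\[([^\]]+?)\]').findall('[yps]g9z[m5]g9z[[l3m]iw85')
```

Because there's exactly one group, `findall` drops the full match and keeps group 1 from each hit.

['yps', 'm5', '[l3m']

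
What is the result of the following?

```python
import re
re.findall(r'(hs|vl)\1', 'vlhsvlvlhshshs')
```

The backreference `\1` re-matches whatever the first group consumed, character for character.
Scanning left to right: at [4:8] match 'vlvl', group 1 = 'vl'; at [8:12] match 'hshs', group 1 = 'hs'.
One capturing group, so `findall` returns just the captured substring from each match — 2 in all.

['vl', 'hs']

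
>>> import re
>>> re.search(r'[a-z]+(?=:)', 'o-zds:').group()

Lookahead/lookbehind check context without consuming it, so the matched span excludes the asserted characters.
The match spans [2:5] → 'zds'.

'zds'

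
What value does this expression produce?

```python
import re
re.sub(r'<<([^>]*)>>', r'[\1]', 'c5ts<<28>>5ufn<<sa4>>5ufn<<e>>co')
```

Matches: at [4:10] → '<<28>>'; at [14:21] → '<<sa4>>'; at [25:30] → '<<e>>'.
Each match is replaced using the text its own group 1 captured.

'c5ts[28]5ufn[sa4]5ufn[e]co'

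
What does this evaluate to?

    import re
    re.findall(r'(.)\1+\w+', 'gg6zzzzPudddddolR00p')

['g']

After group 1 captures some text, `\1` only succeeds where that same text appears again.
Scanning left to right: at [0:20] match 'gg6zzzzPudddddolR00p', group 1 = 'g'.
`findall` collects group 1 from the one match (1 total).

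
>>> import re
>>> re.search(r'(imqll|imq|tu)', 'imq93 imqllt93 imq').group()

The match spans [0:3] → 'imq'.

'imq'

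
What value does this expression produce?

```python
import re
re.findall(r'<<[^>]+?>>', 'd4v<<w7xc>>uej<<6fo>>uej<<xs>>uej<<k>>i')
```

['<<w7xc>>', '<<6fo>>', '<<xs>>', '<<k>>']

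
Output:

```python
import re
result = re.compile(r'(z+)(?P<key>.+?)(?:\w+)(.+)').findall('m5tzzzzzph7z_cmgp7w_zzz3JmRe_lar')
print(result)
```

[('zzzzz', 'p', 'r')]

The pattern matches one or more of a literal 'z' (captured); then one or more of any character (lazy) (captured as 'key'); then one or more of a word character (non-capturing group); then one or more of any character (captured).
A non-greedy quantifier consumes as few characters as it can — just enough that the remainder of the pattern still matches from where it stops; whatever follows it matches normally.
Scanning left to right: at [3:32] match 'zzzzzph7z_cmgp7w_zzz3JmRe_lar', groups = ('zzzzz', 'p', 'r').
3 groups means the one result is a tuple of 3 captured strings — 1 here.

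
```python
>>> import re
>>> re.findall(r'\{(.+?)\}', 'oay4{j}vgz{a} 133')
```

Scanning left to right: at [4:7] match '{j}', group 1 = 'j'; at [10:13] match '{a}', group 1 = 'a'.
Because there's exactly one group, `findall` drops the full match and keeps group 1 from each hit.

['j', 'a']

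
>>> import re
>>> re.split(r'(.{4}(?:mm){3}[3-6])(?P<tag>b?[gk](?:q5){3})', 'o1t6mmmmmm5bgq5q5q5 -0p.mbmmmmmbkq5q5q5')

['', 'o1t6mmmmmm5', 'bgq5q5q5', ' -0p.mbmmmmmbkq5q5q5']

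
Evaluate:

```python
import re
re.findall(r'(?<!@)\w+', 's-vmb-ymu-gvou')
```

['s', 'vmb', 'ymu', 'gvou']

The negative lookaround is zero-width — it rules out positions where the adjacent text would match, without consuming anything.
Matches: at [0:1] → 's'; at [2:5] → 'vmb'; at [6:9] → 'ymu'; at [10:14] → 'gvou'.
`findall` yields the raw match text (4 of them) because the pattern has no groups.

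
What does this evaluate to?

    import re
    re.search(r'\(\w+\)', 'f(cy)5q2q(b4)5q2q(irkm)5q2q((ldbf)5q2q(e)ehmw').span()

(1, 5)

The match spans [1:5] → '(cy)'.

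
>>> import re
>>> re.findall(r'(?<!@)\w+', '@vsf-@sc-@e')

['sf', 'c']

`(?!…)`/`(?<!…)` only lets a position through if the neighbouring text does NOT match; no characters are consumed.
No capturing groups, so `findall` returns the 2 full match strings.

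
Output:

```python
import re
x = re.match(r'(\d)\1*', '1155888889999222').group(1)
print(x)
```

The match spans [0:2] → '11'.
Captured: group 1 = '1'.

1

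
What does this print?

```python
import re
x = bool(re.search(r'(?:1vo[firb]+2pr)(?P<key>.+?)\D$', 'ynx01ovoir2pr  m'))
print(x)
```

False

Pattern: the literal '1vo', then one or more of one of [firb], then the literal '2pr' (non-capturing group); then one or more of any character (lazy) (captured as 'key'); then a non-digit; then anchored at the end.
`re.search` tries every starting position until one works.
Here nothing in the string fits, so the call returns None, and `bool(None)` is False.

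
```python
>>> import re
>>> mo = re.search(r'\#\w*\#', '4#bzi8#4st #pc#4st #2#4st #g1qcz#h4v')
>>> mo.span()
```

`re.search` tries every starting position until one works.
The match spans [1:7] → '#bzi8#'.

(1, 7)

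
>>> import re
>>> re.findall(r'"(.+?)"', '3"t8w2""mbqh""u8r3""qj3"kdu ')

Lazy quantifiers expand one character at a time until the remainder of the pattern can match.
Matches: at [1:7] match '"t8w2"', group 1 = 't8w2'; at [7:13] match '"mbqh"', group 1 = 'mbqh'; at [13:19] match '"u8r3"', group 1 = 'u8r3'; at [19:24] match '"qj3"', group 1 = 'qj3'.
`findall` collects group 1 from each match (4 total).

['t8w2', 'mbqh', 'u8r3', 'qj3']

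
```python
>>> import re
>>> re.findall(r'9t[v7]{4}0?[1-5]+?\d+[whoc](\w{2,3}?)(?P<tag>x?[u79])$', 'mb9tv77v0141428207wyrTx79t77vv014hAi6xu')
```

The pattern matches the literal '9t', then exactly 4 of one of [v7], then optionally a literal '0'; then one or more of a character in [1-5] (lazy); then one or more of a digit, then one of [whoc]; then 2 to 3 of a word character (lazy) (captured); then optionally the literal 'x', then one of [u79] (captured as 'tag'); then anchored at the end.
Multiple groups make `findall` return tuples — one 2-tuple for the one match.

[('Ai6', 'xu')]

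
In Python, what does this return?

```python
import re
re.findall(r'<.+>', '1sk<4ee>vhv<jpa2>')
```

['<4ee>vhv<jpa2>']

Matches: at [3:17] → '<4ee>vhv<jpa2>'.
With no groups in the pattern, `findall` gives back each whole match — 1 here.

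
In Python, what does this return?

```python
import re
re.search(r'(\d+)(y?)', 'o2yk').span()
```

(1, 3)

Pattern: one or more of a digit (captured); then optionally a literal 'y' (captured).
`re.search` scans for the first position where the pattern succeeds.
The match spans [1:3] → '2y'.
Captured: group 1 = '2', group 2 = 'y'.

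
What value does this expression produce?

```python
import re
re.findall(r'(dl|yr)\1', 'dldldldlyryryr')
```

`\1` is not a pattern — it's the concrete string captured by group 1, re-applied verbatim.
Because there's exactly one group, `findall` drops the full match and keeps group 1 from each hit.

['dl', 'dl', 'yr']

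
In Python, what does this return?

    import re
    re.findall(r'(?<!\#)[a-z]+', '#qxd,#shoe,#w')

['xd', 'hoe']

The negative lookaround is zero-width — it rules out positions where the adjacent text would match, without consuming anything.
No capturing groups, so `findall` returns the 2 full match strings.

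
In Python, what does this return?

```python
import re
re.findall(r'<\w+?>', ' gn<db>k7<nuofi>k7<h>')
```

Walking the string: at [3:7] → '<db>'; at [9:16] → '<nuofi>'; at [18:21] → '<h>'.
No capturing groups, so `findall` returns the 3 full match strings.

['<db>', '<nuofi>', '<h>']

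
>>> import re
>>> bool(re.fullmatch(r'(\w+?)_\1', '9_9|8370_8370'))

A backreference is literal: `\1` must see the identical characters the first group matched.
For `fullmatch`, every character of the input must be accounted for by the pattern.
Here there's no way to consume every character, so the call returns None, and `bool(None)` is False.

False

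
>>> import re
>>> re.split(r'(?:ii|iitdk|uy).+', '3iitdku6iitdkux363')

['3', '']

`split` removes every match and returns the 2 fragments in between.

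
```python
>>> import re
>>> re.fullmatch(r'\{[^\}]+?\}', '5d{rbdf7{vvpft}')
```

None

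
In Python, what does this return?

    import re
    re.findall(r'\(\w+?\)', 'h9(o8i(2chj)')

No capturing groups, so `findall` returns the 1 full match string.

['(2chj)']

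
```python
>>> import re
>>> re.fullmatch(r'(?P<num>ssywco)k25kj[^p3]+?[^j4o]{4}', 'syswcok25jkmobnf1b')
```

None

The pattern matches the literal 'ssy', then the literal 'wco' (captured as 'num'); then the literal 'k2', then the literal '5kj'; then one or more of any character except [p3] (lazy), then exactly 4 of any character except [j4o].
For `fullmatch`, every character of the input must be accounted for by the pattern.
Here there's no way to consume every character, so the call returns None.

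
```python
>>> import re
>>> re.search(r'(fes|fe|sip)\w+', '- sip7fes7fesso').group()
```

`re.search` scans for the first position where the pattern succeeds.
The match spans [2:15] → 'sip7fes7fesso'.
Captured: group 1 = 'sip'.

'sip7fes7fesso'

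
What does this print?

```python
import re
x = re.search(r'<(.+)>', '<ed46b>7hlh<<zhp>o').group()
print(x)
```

<ed46b>7hlh<<zhp>

The match spans [0:17] → '<ed46b>7hlh<<zhp>'.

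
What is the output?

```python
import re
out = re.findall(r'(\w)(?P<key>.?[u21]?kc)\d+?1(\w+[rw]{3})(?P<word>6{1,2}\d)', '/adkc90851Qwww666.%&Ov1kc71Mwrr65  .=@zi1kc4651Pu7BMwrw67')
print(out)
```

[('a', 'dkc', 'Qwww', '666'), ('O', 'v1kc', 'Mwrr', '65'), ('z', 'i1kc', 'Pu7BMwrw', '67')]

Pattern: a word character (captured); then optionally any character, then optionally one of [u21], then the literal 'kc' (captured as 'key'); then one or more of a digit (lazy), then the literal '1'; then one or more of a word character, then exactly 3 of one of [rw] (captured); then 1 to 2 of the literal '6', then a digit (captured as 'word').
Scanning left to right: at [1:17] match 'adkc90851Qwww666', groups = ('a', 'dkc', 'Qwww', '666'); at [20:33] match 'Ov1kc71Mwrr65', groups = ('O', 'v1kc', 'Mwrr', '65'); at [38:57] match 'zi1kc4651Pu7BMwrw67', groups = ('z', 'i1kc', 'Pu7BMwrw', '67').
4 groups means each result is a tuple of 4 captured strings — 3 here.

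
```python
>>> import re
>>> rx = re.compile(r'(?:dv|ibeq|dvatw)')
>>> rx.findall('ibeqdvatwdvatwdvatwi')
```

['ibeq', 'dv', 'dv', 'dv']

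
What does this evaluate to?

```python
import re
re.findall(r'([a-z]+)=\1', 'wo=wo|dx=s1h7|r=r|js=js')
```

After group 1 captures some text, `\1` only succeeds where that same text appears again.
Because there's exactly one group, `findall` drops the full match and keeps group 1 from each hit.

['wo', 'r', 'js']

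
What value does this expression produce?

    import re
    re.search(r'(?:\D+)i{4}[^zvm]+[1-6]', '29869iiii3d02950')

None

This matches one or more of a non-digit (non-capturing group); then exactly 4 of the literal 'i', then one or more of any character except [zvm], then a character in [1-6].
`re.search` tries every starting position until one works.
Here no position works, so the call returns None.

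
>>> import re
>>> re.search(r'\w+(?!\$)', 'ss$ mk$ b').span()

Because the assertion is negative and zero-width, positions next to the forbidden text are skipped.
Unlike `match`, `search` isn't anchored — it looks for the pattern anywhere in the string.
The match spans [0:1] → 's'.

(0, 1)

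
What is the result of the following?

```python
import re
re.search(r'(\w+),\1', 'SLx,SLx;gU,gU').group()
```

'SLx,SLx'

`\1` has to match the exact text group 1 already captured.
`re.search` scans for the first position where the pattern succeeds.
The match spans [0:7] → 'SLx,SLx'.
Captured: group 1 = 'SLx'.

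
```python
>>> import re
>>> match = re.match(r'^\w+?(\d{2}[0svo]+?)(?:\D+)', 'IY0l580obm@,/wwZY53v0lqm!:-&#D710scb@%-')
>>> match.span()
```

This matches anchored at the start of the string; then one or more of a word character (lazy); then exactly 2 of a digit, then one or more of one of [0svo] (lazy) (captured); then one or more of a non-digit (non-capturing group).
`re.match` won't scan ahead — the pattern has to work from the very first character.
The match spans [0:17] → 'IY0l580obm@,/wwZY'.
Captured: group 1 = '580'.

(0, 17)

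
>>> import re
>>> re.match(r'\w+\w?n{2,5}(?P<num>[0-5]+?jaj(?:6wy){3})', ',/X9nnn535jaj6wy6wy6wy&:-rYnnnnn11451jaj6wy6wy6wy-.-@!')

None

Pattern: one or more of a word character, then optionally a word character, then 2 to 5 of a literal 'n'; then one or more of a character in [0-5] (lazy), then the literal 'jaj', then the literal '6wy' repeated 3 times (captured as 'num').
With `match`, the pattern is implicitly anchored at the beginning.
Here position 0 doesn't satisfy it, so the call returns None.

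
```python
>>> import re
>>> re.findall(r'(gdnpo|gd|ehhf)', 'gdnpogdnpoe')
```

Alternation tries branches left to right and keeps the first one that lets the overall match succeed at that position.
Scanning left to right: at [0:5] match 'gdnpo', group 1 = 'gdnpo'; at [5:10] match 'gdnpo', group 1 = 'gdnpo'.
`findall` collects group 1 from each match (2 total).

['gdnpo', 'gdnpo']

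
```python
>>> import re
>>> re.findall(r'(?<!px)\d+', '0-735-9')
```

The negative lookaround is zero-width — it rules out positions where the adjacent text would match, without consuming anything.
Walking the string: at [0:1] → '0'; at [2:5] → '735'; at [6:7] → '9'.
`findall` yields the raw match text (3 of them) because the pattern has no groups.

['0', '735', '9']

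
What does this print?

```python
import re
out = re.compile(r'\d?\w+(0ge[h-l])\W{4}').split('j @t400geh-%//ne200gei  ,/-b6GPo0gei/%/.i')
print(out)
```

This matches optionally a digit, then one or more of a word character; then the literal '0ge', then a character in [h-l] (captured); then exactly 4 of a non-word character.
Matches to split on: at [3:14] → 't400geh-%//'; at [14:26] → 'ne200gei  ,/'; at [27:40] → 'b6GPo0gei/%/.'.
Because the pattern has a capturing group, `split` also inserts each captured text between the pieces.

['j @', '0geh', '', '0gei', '-', '0gei', 'i']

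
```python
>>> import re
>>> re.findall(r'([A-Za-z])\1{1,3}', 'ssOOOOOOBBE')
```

['s', 'O', 'O', 'B']

After group 1 captures some text, `\1` only succeeds where that same text appears again.
One capturing group, so `findall` returns just the captured substring from each match — 4 in all.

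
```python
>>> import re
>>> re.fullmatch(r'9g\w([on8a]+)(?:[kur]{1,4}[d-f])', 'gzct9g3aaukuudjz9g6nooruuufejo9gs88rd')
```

None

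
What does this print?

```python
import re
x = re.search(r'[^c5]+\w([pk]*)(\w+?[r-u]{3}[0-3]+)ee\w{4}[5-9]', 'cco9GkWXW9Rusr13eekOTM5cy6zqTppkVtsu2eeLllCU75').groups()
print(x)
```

('', 'Rusr13')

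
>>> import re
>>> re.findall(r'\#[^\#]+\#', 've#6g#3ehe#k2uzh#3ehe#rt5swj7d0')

With no groups in the pattern, `findall` gives back each whole match — 2 here.

['#6g#', '#k2uzh#']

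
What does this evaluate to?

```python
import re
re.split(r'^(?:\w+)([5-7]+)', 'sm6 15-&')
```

The pattern matches anchored at the start of the string; then one or more of a word character (non-capturing group); then one or more of a character in [5-7] (captured).
Matches to split on: at [0:3] → 'sm6'.
With a capturing group present, the delimiter's captured portion is kept in the result list.

['', '6', ' 15-&']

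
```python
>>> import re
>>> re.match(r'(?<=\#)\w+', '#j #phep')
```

The positive lookaround only admits positions where the adjacent text matches; those characters stay outside the span.
With `match`, the pattern is implicitly anchored at the beginning.
Here the pattern fails at index 0, so the call returns None.

None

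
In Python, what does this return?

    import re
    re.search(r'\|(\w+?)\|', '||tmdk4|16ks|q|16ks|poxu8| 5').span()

(1, 8)

`search` walks the string left to right and returns the first match it finds.
The match spans [1:8] → '|tmdk4|'.
Captured: group 1 = 'tmdk4'.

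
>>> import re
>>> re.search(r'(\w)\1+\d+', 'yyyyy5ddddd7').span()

(0, 6)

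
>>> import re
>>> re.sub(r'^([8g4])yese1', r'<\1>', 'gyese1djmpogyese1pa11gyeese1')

'<g>djmpogyese1pa11gyeese1'

The pattern matches anchored at the start of the string; then one of [8g4] (captured); then the literal 'ye', then the literal 'se1'.
Matches: at [0:6] → 'gyese1'.
`\1` in the replacement pulls in group 1's text for each match.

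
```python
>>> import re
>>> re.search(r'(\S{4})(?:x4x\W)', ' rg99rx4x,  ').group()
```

'g99rx4x,'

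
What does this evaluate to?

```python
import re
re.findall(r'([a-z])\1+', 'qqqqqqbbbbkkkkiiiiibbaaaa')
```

`\1` is not a pattern — it's the concrete string captured by group 1, re-applied verbatim.
Scanning left to right: at [0:6] match 'qqqqqq', group 1 = 'q'; at [6:10] match 'bbbb', group 1 = 'b'; at [10:14] match 'kkkk', group 1 = 'k'; at [14:19] match 'iiiii', group 1 = 'i'; at [19:21] match 'bb', group 1 = 'b'; ….
With a single group, `findall` returns only what that group captured — 6 items.

['q', 'b', 'k', 'i', 'b', 'a']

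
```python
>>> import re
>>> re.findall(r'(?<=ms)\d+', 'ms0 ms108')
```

The `(?=…)`/`(?<=…)` assertion just peeks at neighbouring text; it doesn't advance the match position.
Matches: at [2:3] → '0'; at [6:9] → '108'.
`findall` yields the raw match text (2 of them) because the pattern has no groups.

['0', '108']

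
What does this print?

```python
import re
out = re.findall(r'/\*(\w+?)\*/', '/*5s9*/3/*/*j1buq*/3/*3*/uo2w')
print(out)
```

With a single group, `findall` returns only what that group captured — 3 items.

['5s9', 'j1buq', '3']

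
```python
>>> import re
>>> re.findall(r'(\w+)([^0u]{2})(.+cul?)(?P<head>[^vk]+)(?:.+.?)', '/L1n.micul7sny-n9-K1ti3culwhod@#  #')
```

This matches one or more of a word character (captured); then exactly 2 of any character except [0u] (captured); then one or more of any character, then the literal 'cu', then optionally the literal 'l' (captured); then one or more of any character except [vk] (captured as 'head'); then one or more of any character, then optionally any character (non-capturing group).
Matches: at [1:35] match 'L1n.micul7sny-n9-K1ti3culwhod@#  #', groups = ('L1n', '.m', 'icul7sny-n9-K1ti3cul', 'whod@#  ').
4 groups means the one result is a tuple of 4 captured strings — 1 here.

[('L1n', '.m', 'icul7sny-n9-K1ti3cul', 'whod@#  ')]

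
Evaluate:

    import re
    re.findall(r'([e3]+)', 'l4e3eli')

['e3e']

With a single group, `findall` returns only what that group captured — 1 item.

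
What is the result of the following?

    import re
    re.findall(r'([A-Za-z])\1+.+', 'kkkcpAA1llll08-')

`\1` is not a pattern — it's the concrete string captured by group 1, re-applied verbatim.
Matches: at [0:15] match 'kkkcpAA1llll08-', group 1 = 'k'.
`findall` collects group 1 from the one match (1 total).

['k']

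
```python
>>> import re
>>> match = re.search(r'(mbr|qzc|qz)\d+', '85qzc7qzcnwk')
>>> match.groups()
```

`re.search` scans for the first position where the pattern succeeds.
The match spans [2:6] → 'qzc7'.
Captured: group 1 = 'qzc'.

('qzc',)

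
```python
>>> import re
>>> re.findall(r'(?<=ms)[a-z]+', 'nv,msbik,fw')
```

Lookahead/lookbehind check context without consuming it, so the matched span excludes the asserted characters.
Matches: at [5:8] → 'bik'.
No capturing groups, so `findall` returns the 1 full match string.

['bik']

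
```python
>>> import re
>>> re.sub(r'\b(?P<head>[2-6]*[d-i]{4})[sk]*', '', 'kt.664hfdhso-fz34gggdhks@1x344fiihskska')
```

'kt.o-fz34gggdhks@1x344fiihskska'

Pattern: a word boundary (`\b`, zero-width); then zero or more of a character in [2-6], then exactly 4 of a character in [d-i] (captured as 'head'); then zero or more of one of [sk].
`sub` substitutes '' at each match site.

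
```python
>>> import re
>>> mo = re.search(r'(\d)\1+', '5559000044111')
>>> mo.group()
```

The backreference `\1` re-matches whatever the first group consumed, character for character.
`re.search` scans for the first position where the pattern succeeds.
The match spans [0:3] → '555'.
Captured: group 1 = '5'.

'555'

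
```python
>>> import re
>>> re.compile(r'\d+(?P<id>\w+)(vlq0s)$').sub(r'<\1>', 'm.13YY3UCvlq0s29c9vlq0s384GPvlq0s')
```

The pattern matches one or more of a digit; then one or more of a word character (captured as 'id'); then the literal 'vl', then the literal 'q0s' (captured); then anchored at the end.
Matches: at [2:33] → '13YY3UCvlq0s29c9vlq0s384GPvlq0s'.
Each match is replaced using the text its own group 1 captured.

'm.<YY3UCvlq0s29c9vlq0s384GP>'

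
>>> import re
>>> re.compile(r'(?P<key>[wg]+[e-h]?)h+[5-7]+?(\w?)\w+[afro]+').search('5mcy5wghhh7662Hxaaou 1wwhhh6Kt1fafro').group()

'wghhh7662Hxaao'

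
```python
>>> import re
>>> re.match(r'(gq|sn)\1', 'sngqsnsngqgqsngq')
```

With `match`, the pattern is implicitly anchored at the beginning.
Here the string doesn't start with a match, so the call returns None.

None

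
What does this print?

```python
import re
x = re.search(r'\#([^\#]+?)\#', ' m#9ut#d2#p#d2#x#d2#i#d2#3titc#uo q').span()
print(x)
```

(2, 7)

Unlike `match`, `search` isn't anchored — it looks for the pattern anywhere in the string.
The match spans [2:7] → '#9ut#'.
Captured: group 1 = '9ut'.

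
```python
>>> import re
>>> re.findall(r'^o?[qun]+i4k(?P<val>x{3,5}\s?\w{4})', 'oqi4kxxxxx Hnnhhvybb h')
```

This matches anchored at the start of the string; then optionally a literal 'o', then one or more of one of [qun], then the literal 'i4k'; then 3 to 5 of the literal 'x', then optionally whitespace, then exactly 4 of a word character (captured as 'val').
Matches: at [0:15] match 'oqi4kxxxxx Hnnh', group 1 = 'xxxxx Hnnh'.
One capturing group, so `findall` returns just the captured substring from the one match — 1 in all.

['xxxxx Hnnh']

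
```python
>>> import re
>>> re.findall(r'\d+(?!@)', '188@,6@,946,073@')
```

`(?!…)`/`(?<!…)` only lets a position through if the neighbouring text does NOT match; no characters are consumed.
Since nothing is captured, `findall` lists the 3 matched substrings directly.

['18', '946', '07']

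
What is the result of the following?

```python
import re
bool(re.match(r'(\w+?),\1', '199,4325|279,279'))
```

With `match`, the pattern is implicitly anchored at the beginning.
Here the string doesn't start with a match, so the call returns None, and `bool(None)` is False.

False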